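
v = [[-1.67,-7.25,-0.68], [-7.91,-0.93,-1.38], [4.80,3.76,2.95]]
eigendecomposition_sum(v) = [[-4.64, -4.26, -0.82], [-4.44, -4.08, -0.78], [3.53, 3.24, 0.62]] + [[3.09, -2.81, 0.53], [-3.47, 3.15, -0.59], [0.53, -0.49, 0.09]] + [[-0.13, -0.17, -0.39], [-0.00, -0.0, -0.01], [0.74, 1.00, 2.24]]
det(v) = -108.05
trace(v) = 0.35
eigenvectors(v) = [[0.63, 0.66, -0.17],[0.61, -0.74, -0.00],[-0.48, 0.11, 0.99]]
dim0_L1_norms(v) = [14.38, 11.94, 5.01]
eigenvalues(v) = [-8.09, 6.34, 2.11]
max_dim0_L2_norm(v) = 9.4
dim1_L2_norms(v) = [7.47, 8.08, 6.77]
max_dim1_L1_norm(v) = 11.51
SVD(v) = [[-0.51, 0.77, 0.38],[-0.63, -0.63, 0.45],[0.59, -0.01, 0.8]] @ diag([11.202632737247393, 6.257534141189343, 1.5412936859024313]) @ [[0.77, 0.58, 0.26], [0.59, -0.81, 0.05], [-0.24, -0.12, 0.96]]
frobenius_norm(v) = 12.92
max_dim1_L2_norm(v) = 8.08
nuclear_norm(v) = 19.00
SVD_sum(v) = [[-4.37, -3.28, -1.5], [-5.41, -4.05, -1.85], [5.14, 3.85, 1.76]] + [[2.84, -3.91, 0.25], [-2.33, 3.20, -0.2], [-0.04, 0.05, -0.00]] + [[-0.14,-0.07,0.57], [-0.17,-0.08,0.67], [-0.3,-0.14,1.19]]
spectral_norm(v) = 11.20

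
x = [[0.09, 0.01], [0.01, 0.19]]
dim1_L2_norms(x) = [0.09, 0.19]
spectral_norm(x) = 0.19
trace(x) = 0.28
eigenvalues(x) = [0.09, 0.19]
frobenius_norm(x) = 0.21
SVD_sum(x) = [[0.00, 0.02], [0.02, 0.19]] + [[0.09, -0.01], [-0.01, 0.00]]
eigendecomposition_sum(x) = [[0.09, -0.01], [-0.01, 0.0]] + [[0.0, 0.02], [0.02, 0.19]]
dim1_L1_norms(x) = [0.1, 0.2]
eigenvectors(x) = [[-1.00, -0.10], [0.1, -1.00]]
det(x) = 0.02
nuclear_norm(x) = 0.28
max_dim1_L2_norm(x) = 0.19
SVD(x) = [[0.1, 1.0], [1.00, -0.1]] @ diag([0.19099019513592785, 0.08900980486407215]) @ [[0.1,  1.00], [1.00,  -0.10]]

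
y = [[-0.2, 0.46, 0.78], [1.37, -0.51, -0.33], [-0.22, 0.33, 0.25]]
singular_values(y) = [1.66, 0.74, 0.12]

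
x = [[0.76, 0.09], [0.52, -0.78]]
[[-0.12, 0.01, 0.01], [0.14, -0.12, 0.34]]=x@[[-0.13, 0.00, 0.06], [-0.27, 0.16, -0.39]]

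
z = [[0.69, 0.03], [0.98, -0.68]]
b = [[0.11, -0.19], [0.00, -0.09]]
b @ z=[[-0.11, 0.13], [-0.09, 0.06]]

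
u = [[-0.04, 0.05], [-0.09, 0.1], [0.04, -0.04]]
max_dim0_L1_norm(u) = 0.19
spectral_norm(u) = 0.16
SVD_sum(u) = [[-0.04, 0.05], [-0.09, 0.10], [0.04, -0.04]] + [[0.00,  0.00], [-0.0,  -0.0], [0.00,  0.00]]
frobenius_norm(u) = 0.16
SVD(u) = [[-0.40, 0.75],[-0.84, -0.08],[0.35, 0.66]] @ diag([0.15930329310278674, 0.004739283343251031]) @ [[0.67, -0.75], [0.75, 0.67]]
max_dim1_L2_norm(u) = 0.13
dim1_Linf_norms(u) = [0.05, 0.1, 0.04]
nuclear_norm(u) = 0.16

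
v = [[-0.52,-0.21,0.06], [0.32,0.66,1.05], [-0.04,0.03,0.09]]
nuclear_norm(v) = 1.83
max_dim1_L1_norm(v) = 2.03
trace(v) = 0.23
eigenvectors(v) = [[0.17, -0.93, 0.39], [-0.98, 0.36, -0.83], [-0.06, -0.09, 0.41]]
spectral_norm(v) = 1.30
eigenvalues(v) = [0.67, -0.43, -0.01]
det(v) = 0.00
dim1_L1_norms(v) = [0.79, 2.03, 0.16]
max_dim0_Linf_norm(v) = 1.05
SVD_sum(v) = [[-0.07,-0.12,-0.18], [0.4,0.68,1.01], [0.02,0.04,0.06]] + [[-0.45, -0.09, 0.24], [-0.08, -0.02, 0.04], [-0.06, -0.01, 0.03]] + [[0.0, -0.0, 0.00], [0.0, -0.0, 0.0], [-0.0, 0.00, -0.00]]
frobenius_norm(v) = 1.40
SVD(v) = [[-0.17,  -0.98,  -0.12], [0.98,  -0.16,  -0.08], [0.06,  -0.13,  0.99]] @ diag([1.2995933729168465, 0.5293804380858211, 0.0036629008557539527]) @ [[0.31, 0.53, 0.79], [0.87, 0.18, -0.46], [-0.38, 0.83, -0.41]]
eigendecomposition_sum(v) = [[-0.02,-0.11,-0.20], [0.13,0.62,1.14], [0.01,0.04,0.07]] + [[-0.50,-0.10,0.26], [0.19,0.04,-0.1], [-0.05,-0.01,0.03]] + [[0.0, 0.00, -0.01], [-0.00, -0.0, 0.02], [0.00, 0.00, -0.01]]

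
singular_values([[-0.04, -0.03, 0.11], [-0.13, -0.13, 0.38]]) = [0.44, 0.01]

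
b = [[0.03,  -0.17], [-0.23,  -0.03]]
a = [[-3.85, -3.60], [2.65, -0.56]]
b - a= [[3.88, 3.43], [-2.88, 0.53]]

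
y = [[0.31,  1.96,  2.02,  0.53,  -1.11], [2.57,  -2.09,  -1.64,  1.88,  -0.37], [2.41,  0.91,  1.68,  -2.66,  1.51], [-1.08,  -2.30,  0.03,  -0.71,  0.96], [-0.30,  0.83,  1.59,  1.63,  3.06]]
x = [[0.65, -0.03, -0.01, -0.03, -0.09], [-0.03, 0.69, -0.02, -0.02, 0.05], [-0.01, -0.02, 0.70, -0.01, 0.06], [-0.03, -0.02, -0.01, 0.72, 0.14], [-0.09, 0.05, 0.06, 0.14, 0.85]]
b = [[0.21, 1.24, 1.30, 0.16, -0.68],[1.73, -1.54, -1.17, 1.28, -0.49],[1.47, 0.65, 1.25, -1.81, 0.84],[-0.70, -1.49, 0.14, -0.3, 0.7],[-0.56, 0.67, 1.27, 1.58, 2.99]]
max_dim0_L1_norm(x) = 1.19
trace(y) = 2.25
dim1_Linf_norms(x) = [0.65, 0.69, 0.7, 0.72, 0.85]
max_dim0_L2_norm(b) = 3.29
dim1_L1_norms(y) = [5.93, 8.55, 9.17, 5.08, 7.41]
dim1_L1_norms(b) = [3.59, 6.21, 6.02, 3.33, 7.07]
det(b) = -58.52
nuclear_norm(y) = 17.46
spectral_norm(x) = 0.98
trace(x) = 3.61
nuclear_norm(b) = 12.65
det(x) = 0.18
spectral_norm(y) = 5.19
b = y @ x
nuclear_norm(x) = 3.61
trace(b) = 2.61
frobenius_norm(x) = 1.64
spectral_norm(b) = 4.00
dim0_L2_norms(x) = [0.66, 0.69, 0.7, 0.73, 0.87]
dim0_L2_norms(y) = [3.71, 3.88, 3.48, 3.75, 3.73]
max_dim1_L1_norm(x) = 1.19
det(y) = -324.84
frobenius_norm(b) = 6.13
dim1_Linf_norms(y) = [2.02, 2.57, 2.66, 2.3, 3.06]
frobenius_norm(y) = 8.30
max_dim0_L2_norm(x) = 0.87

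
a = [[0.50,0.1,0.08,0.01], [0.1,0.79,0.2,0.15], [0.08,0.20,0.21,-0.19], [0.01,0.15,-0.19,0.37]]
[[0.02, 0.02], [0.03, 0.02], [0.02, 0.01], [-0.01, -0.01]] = a@[[0.03,0.03], [0.03,0.03], [0.02,-0.01], [-0.03,-0.04]]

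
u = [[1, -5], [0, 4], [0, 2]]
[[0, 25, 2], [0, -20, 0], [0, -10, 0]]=u @ [[0, 0, 2], [0, -5, 0]]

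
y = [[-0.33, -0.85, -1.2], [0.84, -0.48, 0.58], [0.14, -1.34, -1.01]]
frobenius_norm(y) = 2.53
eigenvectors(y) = [[(0.67+0j), (0.49+0.32j), 0.49-0.32j], [0.49+0.00j, (0.01-0.56j), 0.01+0.56j], [(-0.55+0j), (0.59+0j), (0.59-0j)]]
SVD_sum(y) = [[-0.12,-1.02,-1.06], [0.01,0.1,0.11], [-0.13,-1.13,-1.18]] + [[-0.23, 0.16, -0.13], [0.82, -0.59, 0.48], [0.28, -0.2, 0.16]] + [[0.01, 0.01, -0.01], [0.01, 0.0, -0.01], [-0.01, -0.01, 0.01]]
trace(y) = -1.82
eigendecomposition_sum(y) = [[(0.01+0j), (0.01+0j), (-0.01+0j)],[(0.01+0j), 0j, -0.01+0.00j],[(-0.01-0j), (-0.01+0j), 0.01+0.00j]] + [[(-0.17+0.4j), -0.43-0.56j, (-0.6-0.01j)], [(0.42-0.06j), -0.24+0.63j, 0.29+0.49j], [(0.07+0.43j), -0.67-0.24j, (-0.51+0.32j)]] + [[-0.17-0.40j, (-0.43+0.56j), -0.60+0.01j],[(0.42+0.06j), -0.24-0.63j, 0.29-0.49j],[0.07-0.43j, -0.67+0.24j, -0.51-0.32j]]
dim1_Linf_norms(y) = [1.2, 0.84, 1.34]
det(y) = 0.06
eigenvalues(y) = [(0.02+0j), (-0.92+1.35j), (-0.92-1.35j)]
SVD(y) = [[-0.67, 0.25, -0.7], [0.07, -0.92, -0.39], [-0.74, -0.31, 0.59]] @ diag([2.211788599557868, 1.2192364049385829, 0.02353252511495109]) @ [[0.08, 0.69, 0.72], [-0.74, 0.53, -0.43], [-0.67, -0.49, 0.55]]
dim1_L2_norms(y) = [1.51, 1.13, 1.68]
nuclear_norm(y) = 3.45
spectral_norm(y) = 2.21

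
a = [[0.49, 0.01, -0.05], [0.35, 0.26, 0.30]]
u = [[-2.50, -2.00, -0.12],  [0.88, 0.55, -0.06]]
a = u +[[2.99, 2.01, 0.07], [-0.53, -0.29, 0.36]]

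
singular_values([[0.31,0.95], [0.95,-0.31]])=[1.0, 1.0]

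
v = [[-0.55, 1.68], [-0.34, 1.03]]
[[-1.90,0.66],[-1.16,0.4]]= v@ [[0.7, 0.93], [-0.90, 0.7]]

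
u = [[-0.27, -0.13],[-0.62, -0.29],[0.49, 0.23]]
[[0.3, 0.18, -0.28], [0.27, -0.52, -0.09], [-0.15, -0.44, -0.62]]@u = [[-0.33,-0.16], [0.21,0.09], [0.01,0.0]]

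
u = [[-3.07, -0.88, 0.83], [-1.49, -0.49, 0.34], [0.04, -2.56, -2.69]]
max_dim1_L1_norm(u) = 5.29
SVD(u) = [[-0.07, 0.9, 0.44],  [-0.06, 0.43, -0.9],  [-1.00, -0.09, 0.02]] @ diag([3.7148798996507586, 3.6681009915718423, 0.0015642251880742034]) @ [[0.07, 0.71, 0.7], [-0.93, -0.21, 0.31], [-0.37, 0.67, -0.64]]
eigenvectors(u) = [[(0.37+0j),(-0.23+0.56j),(-0.23-0.56j)], [(-0.67+0j),-0.13+0.27j,-0.13-0.27j], [(0.64+0j),-0.74+0.00j,-0.74-0.00j]]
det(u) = -0.02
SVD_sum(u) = [[-0.02, -0.18, -0.18], [-0.01, -0.15, -0.15], [-0.26, -2.63, -2.59]] + [[-3.05, -0.7, 1.01], [-1.48, -0.34, 0.49], [0.30, 0.07, -0.1]] + [[-0.00,0.0,-0.00], [0.0,-0.00,0.00], [-0.0,0.00,-0.00]]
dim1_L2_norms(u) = [3.3, 1.6, 3.71]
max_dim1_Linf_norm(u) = 3.07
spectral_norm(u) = 3.71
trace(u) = -6.25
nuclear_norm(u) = 7.38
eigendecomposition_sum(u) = [[(-0-0j), 0j, (-0+0j)], [0j, (-0-0j), -0j], [-0.00-0.00j, 0j, (-0+0j)]] + [[-1.53-0.65j, (-0.44+0.95j), (0.42+1.36j)], [(-0.75-0.36j), (-0.24+0.46j), 0.17+0.69j], [(0.02-2.03j), -1.28-0.06j, (-1.34+1.1j)]] + [[(-1.53+0.65j), -0.44-0.95j, 0.42-1.36j], [(-0.75+0.36j), (-0.24-0.46j), 0.17-0.69j], [(0.02+2.03j), (-1.28+0.06j), (-1.34-1.1j)]]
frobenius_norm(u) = 5.22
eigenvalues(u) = [(-0+0j), (-3.12+0.91j), (-3.12-0.91j)]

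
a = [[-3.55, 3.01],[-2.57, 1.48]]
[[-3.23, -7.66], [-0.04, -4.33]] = a @ [[-1.88,0.69], [-3.29,-1.73]]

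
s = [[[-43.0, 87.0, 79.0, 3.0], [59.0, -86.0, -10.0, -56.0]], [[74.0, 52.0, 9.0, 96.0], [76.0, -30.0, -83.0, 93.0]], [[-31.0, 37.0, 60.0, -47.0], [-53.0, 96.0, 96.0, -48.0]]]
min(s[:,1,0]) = -53.0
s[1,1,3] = 93.0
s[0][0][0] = -43.0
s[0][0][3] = 3.0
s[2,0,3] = -47.0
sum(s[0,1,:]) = -93.0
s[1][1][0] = 76.0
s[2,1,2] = 96.0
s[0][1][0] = 59.0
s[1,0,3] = 96.0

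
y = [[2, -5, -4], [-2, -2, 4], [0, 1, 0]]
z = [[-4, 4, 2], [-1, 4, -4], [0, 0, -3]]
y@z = [[-3, -12, 36], [10, -16, -8], [-1, 4, -4]]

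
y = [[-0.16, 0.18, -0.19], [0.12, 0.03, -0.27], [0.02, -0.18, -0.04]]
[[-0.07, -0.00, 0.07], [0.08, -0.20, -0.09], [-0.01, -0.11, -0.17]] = y @ [[0.61, -0.29, -0.01], [0.12, 0.42, 0.87], [-0.02, 0.66, 0.44]]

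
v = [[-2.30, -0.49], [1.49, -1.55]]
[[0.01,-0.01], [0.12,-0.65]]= v@ [[0.01, -0.07],[-0.07, 0.35]]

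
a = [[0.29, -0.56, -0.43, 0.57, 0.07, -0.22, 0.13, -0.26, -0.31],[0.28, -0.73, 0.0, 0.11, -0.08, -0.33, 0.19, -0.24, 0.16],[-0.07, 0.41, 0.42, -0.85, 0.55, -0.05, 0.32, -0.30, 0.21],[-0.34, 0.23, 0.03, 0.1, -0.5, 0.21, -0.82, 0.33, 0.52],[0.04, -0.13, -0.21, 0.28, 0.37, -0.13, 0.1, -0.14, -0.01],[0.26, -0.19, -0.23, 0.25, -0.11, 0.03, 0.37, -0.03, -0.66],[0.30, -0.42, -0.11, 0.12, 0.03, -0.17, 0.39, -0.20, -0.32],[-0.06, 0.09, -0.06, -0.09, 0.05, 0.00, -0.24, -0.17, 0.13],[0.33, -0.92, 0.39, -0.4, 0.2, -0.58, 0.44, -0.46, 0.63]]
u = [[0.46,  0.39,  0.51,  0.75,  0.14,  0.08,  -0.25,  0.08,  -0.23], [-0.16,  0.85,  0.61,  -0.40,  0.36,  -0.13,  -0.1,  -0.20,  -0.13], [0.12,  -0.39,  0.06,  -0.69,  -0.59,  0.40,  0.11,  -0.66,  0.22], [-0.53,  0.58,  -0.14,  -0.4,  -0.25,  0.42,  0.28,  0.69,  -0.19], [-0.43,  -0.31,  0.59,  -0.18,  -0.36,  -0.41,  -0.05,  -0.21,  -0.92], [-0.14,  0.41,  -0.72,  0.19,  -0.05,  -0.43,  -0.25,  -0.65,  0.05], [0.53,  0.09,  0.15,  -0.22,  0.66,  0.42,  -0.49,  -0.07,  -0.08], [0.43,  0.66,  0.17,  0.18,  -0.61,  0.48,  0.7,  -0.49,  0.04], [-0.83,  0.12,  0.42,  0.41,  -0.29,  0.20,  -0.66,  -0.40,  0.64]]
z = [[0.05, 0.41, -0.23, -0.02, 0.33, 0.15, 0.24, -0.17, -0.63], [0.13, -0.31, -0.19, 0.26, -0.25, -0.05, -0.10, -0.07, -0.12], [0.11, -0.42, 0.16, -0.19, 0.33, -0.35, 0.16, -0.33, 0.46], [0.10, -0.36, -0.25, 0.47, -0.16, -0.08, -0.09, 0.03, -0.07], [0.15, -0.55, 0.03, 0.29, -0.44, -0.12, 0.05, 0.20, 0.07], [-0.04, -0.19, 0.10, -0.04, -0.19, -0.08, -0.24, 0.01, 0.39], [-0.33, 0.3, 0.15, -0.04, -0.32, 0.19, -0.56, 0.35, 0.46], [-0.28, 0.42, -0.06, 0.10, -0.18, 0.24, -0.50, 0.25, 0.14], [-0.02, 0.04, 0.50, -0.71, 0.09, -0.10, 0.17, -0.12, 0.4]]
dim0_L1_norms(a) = [1.97, 3.68, 1.88, 2.77, 1.96, 1.72, 3.0, 2.13, 2.95]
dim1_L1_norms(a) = [2.84, 2.12, 3.18, 3.08, 1.41, 2.13, 2.06, 0.89, 4.35]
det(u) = -0.96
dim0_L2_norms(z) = [0.5, 1.08, 0.68, 0.96, 0.82, 0.53, 0.87, 0.62, 1.08]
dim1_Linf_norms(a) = [0.57, 0.73, 0.85, 0.82, 0.37, 0.66, 0.42, 0.24, 0.92]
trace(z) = -0.06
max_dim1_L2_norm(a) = 1.56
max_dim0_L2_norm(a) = 1.47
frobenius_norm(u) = 3.85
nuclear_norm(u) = 10.69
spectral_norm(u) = 1.65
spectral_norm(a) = 2.10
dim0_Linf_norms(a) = [0.34, 0.92, 0.43, 0.85, 0.55, 0.58, 0.82, 0.46, 0.66]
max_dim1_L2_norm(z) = 1.0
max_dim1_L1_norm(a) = 4.35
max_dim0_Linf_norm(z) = 0.71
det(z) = -0.00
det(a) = 0.00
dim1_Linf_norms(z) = [0.63, 0.31, 0.46, 0.47, 0.55, 0.39, 0.56, 0.5, 0.71]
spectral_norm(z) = 1.43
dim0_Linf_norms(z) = [0.33, 0.55, 0.5, 0.71, 0.44, 0.35, 0.56, 0.35, 0.63]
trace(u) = -0.16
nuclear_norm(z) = 4.91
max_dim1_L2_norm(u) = 1.48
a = u @ z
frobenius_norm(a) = 3.08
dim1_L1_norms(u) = [2.89, 2.94, 3.24, 3.48, 3.46, 2.89, 2.71, 3.76, 3.97]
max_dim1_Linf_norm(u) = 0.92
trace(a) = 1.33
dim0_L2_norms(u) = [1.38, 1.44, 1.32, 1.29, 1.26, 1.08, 1.18, 1.35, 1.19]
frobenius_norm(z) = 2.47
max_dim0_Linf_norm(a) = 0.92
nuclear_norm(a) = 6.02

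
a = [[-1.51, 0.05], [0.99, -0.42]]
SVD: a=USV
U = [[-0.82, 0.57], [0.57, 0.82]]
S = [1.83, 0.32]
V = [[0.99, -0.15], [-0.15, -0.99]]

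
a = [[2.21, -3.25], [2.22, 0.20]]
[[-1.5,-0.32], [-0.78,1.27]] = a@[[-0.37, 0.53], [0.21, 0.46]]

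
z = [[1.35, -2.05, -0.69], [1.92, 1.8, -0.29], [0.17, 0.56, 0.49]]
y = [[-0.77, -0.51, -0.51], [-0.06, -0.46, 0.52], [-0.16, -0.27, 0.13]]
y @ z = [[-2.11,0.37,0.43], [-0.88,-0.41,0.43], [-0.71,-0.09,0.25]]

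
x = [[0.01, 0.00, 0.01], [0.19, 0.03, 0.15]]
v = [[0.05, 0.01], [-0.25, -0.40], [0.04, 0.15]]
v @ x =[[0.0, 0.0, 0.00], [-0.08, -0.01, -0.06], [0.03, 0.00, 0.02]]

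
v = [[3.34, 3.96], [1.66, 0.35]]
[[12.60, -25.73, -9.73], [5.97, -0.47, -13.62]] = v @ [[3.56,1.32,-9.35],[0.18,-7.61,5.43]]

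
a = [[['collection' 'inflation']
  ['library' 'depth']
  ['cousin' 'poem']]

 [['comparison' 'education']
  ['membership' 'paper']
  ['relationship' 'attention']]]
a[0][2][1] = 'poem'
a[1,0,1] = 'education'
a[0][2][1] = 'poem'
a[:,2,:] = [['cousin', 'poem'], ['relationship', 'attention']]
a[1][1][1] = 'paper'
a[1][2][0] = 'relationship'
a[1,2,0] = 'relationship'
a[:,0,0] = ['collection', 'comparison']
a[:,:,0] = [['collection', 'library', 'cousin'], ['comparison', 'membership', 'relationship']]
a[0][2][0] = 'cousin'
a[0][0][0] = 'collection'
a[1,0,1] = 'education'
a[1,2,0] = 'relationship'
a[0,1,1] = 'depth'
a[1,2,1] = 'attention'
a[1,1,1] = 'paper'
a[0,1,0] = 'library'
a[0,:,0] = ['collection', 'library', 'cousin']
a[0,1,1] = 'depth'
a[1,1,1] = 'paper'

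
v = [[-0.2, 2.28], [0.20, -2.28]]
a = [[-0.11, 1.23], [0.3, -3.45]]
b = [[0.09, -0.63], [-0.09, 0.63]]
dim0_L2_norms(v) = [0.28, 3.22]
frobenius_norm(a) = 3.68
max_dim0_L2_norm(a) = 3.66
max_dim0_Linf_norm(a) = 3.45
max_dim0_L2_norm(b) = 0.89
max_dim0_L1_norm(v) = 4.56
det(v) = 0.00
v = b @ a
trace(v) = -2.48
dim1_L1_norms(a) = [1.34, 3.75]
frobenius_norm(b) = 0.90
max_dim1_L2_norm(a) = 3.46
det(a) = 0.01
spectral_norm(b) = 0.90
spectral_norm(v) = 3.24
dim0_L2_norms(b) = [0.13, 0.89]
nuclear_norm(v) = 3.24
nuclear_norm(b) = 0.90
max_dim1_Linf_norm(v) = 2.28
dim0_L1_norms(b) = [0.18, 1.26]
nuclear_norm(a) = 3.68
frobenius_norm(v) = 3.24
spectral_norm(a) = 3.68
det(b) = 0.00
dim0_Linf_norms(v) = [0.2, 2.28]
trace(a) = -3.56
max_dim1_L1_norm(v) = 2.48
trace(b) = 0.72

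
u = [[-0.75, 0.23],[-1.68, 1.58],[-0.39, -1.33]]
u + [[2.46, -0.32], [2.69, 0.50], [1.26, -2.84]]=[[1.71,-0.09],[1.01,2.08],[0.87,-4.17]]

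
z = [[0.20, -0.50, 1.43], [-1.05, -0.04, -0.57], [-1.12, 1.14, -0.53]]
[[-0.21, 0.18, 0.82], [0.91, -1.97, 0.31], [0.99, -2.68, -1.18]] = z@[[-0.86, 2.07, -0.34], [0.01, -0.47, -1.29], [-0.02, -0.33, 0.17]]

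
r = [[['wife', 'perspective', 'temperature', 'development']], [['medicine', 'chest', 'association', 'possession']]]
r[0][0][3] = 'development'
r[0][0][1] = 'perspective'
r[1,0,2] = 'association'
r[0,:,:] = [['wife', 'perspective', 'temperature', 'development']]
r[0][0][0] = 'wife'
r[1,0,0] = 'medicine'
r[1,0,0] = 'medicine'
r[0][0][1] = 'perspective'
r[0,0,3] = 'development'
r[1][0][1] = 'chest'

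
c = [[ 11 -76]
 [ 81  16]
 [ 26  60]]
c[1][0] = 81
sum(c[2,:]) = 86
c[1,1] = 16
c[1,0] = 81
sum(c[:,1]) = 0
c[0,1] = -76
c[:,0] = [11, 81, 26]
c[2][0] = 26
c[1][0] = 81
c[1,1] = 16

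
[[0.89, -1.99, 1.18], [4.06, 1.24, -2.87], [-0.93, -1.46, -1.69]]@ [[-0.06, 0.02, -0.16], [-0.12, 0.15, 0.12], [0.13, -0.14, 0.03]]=[[0.34, -0.45, -0.35],[-0.77, 0.67, -0.59],[0.01, -0.00, -0.08]]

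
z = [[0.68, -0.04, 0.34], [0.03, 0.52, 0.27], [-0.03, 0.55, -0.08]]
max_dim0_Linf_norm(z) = 0.68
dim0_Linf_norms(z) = [0.68, 0.55, 0.34]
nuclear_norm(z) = 1.74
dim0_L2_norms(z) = [0.68, 0.76, 0.44]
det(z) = -0.12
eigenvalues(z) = [-0.25, 0.63, 0.75]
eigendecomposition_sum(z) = [[0.00, -0.06, 0.08], [0.00, -0.05, 0.07], [-0.01, 0.15, -0.21]] + [[0.43, -0.93, -0.15], [-0.08, 0.17, 0.03], [-0.08, 0.17, 0.03]] + [[0.24, 0.95, 0.41], [0.1, 0.40, 0.17], [0.06, 0.23, 0.10]]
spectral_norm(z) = 0.79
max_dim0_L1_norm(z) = 1.11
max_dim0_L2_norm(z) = 0.76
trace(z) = 1.12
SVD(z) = [[-0.79, -0.57, -0.21], [-0.54, 0.5, 0.67], [-0.28, 0.65, -0.71]] @ diag([0.7854330498669969, 0.7599538941790752, 0.19790149796978881]) @ [[-0.7, -0.51, -0.50],[-0.52, 0.84, -0.15],[-0.50, -0.16, 0.85]]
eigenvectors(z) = [[0.34, 0.97, 0.9],[0.30, -0.17, 0.38],[-0.89, -0.17, 0.22]]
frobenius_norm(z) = 1.11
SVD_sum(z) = [[0.43, 0.32, 0.31], [0.29, 0.22, 0.21], [0.15, 0.11, 0.11]] + [[0.23, -0.37, 0.06], [-0.20, 0.32, -0.06], [-0.25, 0.41, -0.07]] + [[0.02, 0.01, -0.03],  [-0.07, -0.02, 0.11],  [0.07, 0.02, -0.12]]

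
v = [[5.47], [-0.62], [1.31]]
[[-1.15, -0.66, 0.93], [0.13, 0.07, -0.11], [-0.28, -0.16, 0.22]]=v@[[-0.21, -0.12, 0.17]]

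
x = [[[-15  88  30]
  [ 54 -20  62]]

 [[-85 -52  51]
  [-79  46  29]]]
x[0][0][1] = 88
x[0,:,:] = [[-15, 88, 30], [54, -20, 62]]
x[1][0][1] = -52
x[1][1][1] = 46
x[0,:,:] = [[-15, 88, 30], [54, -20, 62]]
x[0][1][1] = -20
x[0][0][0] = -15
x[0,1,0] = 54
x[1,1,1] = 46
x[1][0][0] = -85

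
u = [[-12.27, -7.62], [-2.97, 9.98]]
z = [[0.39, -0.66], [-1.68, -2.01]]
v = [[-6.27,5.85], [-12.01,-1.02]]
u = v @ z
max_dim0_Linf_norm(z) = 2.01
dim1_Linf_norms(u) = [12.27, 9.98]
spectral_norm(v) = 13.69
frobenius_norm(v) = 14.79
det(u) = -145.09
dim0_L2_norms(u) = [12.62, 12.56]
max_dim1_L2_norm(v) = 12.05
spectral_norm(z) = 2.63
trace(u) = -2.29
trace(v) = -7.29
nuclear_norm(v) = 19.29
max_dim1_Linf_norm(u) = 12.27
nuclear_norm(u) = 24.64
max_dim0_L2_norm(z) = 2.12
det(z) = -1.89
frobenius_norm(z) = 2.73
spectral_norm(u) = 14.91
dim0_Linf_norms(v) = [12.01, 5.85]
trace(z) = -1.62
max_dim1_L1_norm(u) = 19.89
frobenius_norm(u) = 17.81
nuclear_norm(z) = 3.35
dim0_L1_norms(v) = [18.28, 6.87]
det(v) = 76.65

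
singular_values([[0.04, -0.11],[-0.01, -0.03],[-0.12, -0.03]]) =[0.13, 0.12]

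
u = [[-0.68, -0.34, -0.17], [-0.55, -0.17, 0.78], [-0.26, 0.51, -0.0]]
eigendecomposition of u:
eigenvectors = [[-0.26,0.73,0.57], [0.73,0.67,-0.48], [0.63,-0.16,0.66]]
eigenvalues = [0.7, -0.95, -0.59]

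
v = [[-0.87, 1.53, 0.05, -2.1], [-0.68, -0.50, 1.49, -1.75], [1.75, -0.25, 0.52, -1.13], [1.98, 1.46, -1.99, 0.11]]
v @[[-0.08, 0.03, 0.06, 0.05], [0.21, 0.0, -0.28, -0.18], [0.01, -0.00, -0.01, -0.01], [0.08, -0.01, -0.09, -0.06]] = [[0.22,-0.01,-0.29,-0.19],[-0.18,-0.00,0.24,0.15],[-0.28,0.06,0.27,0.20],[0.14,0.06,-0.28,-0.15]]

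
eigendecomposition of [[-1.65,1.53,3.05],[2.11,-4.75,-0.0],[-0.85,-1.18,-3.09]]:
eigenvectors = [[0.47+0.00j, (0.72+0j), (0.72-0j)], [-0.86+0.00j, (0.39-0.21j), (0.39+0.21j)], [-0.22+0.00j, (-0.23+0.48j), -0.23-0.48j]]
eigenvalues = [(-5.9+0j), (-1.8+1.6j), (-1.8-1.6j)]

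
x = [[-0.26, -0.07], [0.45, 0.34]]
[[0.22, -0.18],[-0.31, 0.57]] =x@[[-0.96,0.38], [0.37,1.16]]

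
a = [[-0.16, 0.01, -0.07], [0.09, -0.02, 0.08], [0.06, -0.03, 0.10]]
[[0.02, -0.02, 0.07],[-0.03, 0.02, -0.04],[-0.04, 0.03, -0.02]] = a @ [[-0.04, -0.03, -0.47],[0.71, 0.23, -0.01],[-0.14, 0.37, 0.04]]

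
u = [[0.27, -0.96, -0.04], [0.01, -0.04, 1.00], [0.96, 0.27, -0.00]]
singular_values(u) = [1.0, 1.0, 1.0]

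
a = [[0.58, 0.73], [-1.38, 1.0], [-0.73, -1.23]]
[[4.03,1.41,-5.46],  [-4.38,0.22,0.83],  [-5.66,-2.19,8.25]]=a @ [[4.55, 0.79, -3.82], [1.9, 1.31, -4.44]]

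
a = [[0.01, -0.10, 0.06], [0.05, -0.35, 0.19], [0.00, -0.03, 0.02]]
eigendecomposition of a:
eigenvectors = [[(0.28+0j), -0.70+0.00j, (-0.7-0j)], [(0.96+0j), -0.37-0.17j, (-0.37+0.17j)], [0.08+0.00j, (-0.49-0.32j), (-0.49+0.32j)]]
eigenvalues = [(-0.32+0j), (-0+0j), (-0-0j)]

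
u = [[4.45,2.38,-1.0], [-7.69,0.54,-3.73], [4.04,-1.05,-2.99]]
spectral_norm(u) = 9.86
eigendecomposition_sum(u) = [[(2.25+1.77j), 1.15-0.69j, (-0.62+0.61j)], [-4.05+2.99j, (0.63+2.27j), -0.74-1.34j], [(1.72-0.65j), 0.00-0.86j, 0.13+0.55j]] + [[2.25-1.77j, (1.15+0.69j), (-0.62-0.61j)], [(-4.05-2.99j), (0.63-2.27j), -0.74+1.34j], [1.72+0.65j, 0.86j, (0.13-0.55j)]] + [[-0.04-0.00j, 0.08-0.00j, 0.25-0.00j], [(0.41+0j), (-0.73+0j), (-2.24+0j)], [(0.59+0j), (-1.06+0j), -3.25+0.00j]]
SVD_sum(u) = [[4.22, 0.09, 0.7],  [-8.07, -0.18, -1.33],  [3.43, 0.08, 0.57]] + [[0.31, 0.21, -1.91], [0.40, 0.26, -2.44], [0.55, 0.37, -3.4]] + [[-0.08, 2.08, 0.21], [-0.02, 0.45, 0.05], [0.06, -1.49, -0.15]]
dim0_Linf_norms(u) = [7.69, 2.38, 3.73]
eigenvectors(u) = [[0.12+0.45j, (0.12-0.45j), -0.06+0.00j], [(-0.83+0j), (-0.83-0j), 0.57+0.00j], [(0.29+0.08j), 0.29-0.08j, 0.82+0.00j]]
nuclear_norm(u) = 17.17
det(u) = -121.09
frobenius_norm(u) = 11.23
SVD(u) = [[-0.43, -0.41, -0.8], [0.83, -0.53, -0.17], [-0.35, -0.74, 0.57]] @ diag([9.864831556322676, 4.6915733278445755, 2.616474359675192]) @ [[-0.99, -0.02, -0.16],[-0.16, -0.11, 0.98],[0.04, -0.99, -0.1]]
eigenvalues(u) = [(3.01+4.59j), (3.01-4.59j), (-4.02+0j)]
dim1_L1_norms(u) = [7.83, 11.96, 8.08]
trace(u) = 2.00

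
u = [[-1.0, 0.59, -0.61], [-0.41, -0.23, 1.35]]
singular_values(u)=[1.57, 1.14]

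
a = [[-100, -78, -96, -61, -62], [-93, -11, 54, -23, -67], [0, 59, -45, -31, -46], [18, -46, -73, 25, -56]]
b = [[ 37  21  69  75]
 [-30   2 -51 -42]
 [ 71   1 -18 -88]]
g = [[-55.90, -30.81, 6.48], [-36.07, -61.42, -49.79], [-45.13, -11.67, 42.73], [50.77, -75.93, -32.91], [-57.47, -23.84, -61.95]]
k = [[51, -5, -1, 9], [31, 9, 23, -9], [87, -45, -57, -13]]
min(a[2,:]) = -46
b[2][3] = -88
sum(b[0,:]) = 202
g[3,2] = -32.91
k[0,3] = 9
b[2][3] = -88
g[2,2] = 42.73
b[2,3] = -88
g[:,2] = [6.48, -49.79, 42.73, -32.91, -61.95]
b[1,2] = -51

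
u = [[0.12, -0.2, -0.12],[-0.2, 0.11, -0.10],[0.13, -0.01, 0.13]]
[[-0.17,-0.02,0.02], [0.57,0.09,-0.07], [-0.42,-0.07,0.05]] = u @ [[-1.49,-0.21,0.19], [0.96,0.18,-0.1], [-1.66,-0.31,0.18]]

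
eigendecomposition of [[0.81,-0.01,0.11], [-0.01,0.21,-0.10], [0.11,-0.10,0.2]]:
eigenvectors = [[0.98, -0.15, -0.11], [-0.04, -0.76, 0.65], [0.18, 0.64, 0.75]]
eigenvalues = [0.83, 0.29, 0.1]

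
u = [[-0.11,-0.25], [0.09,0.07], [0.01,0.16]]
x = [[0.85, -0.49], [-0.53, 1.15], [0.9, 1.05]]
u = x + [[-0.96, 0.24], [0.62, -1.08], [-0.89, -0.89]]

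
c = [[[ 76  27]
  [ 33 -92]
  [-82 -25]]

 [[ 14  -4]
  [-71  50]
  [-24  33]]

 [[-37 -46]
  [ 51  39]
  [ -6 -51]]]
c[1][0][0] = 14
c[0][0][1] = 27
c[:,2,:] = [[-82, -25], [-24, 33], [-6, -51]]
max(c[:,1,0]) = 51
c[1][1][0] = -71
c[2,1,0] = 51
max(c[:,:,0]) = 76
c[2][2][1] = -51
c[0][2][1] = -25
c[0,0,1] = 27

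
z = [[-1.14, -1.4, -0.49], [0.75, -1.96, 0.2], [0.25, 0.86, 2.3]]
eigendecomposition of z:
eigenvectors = [[0.79+0.00j,  (0.79-0j),  -0.15+0.00j],[(0.27-0.52j),  0.27+0.52j,  (0.02+0j)],[(-0.13+0.09j),  -0.13-0.09j,  (0.99+0j)]]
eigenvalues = [(-1.54+0.87j), (-1.54-0.87j), (2.28+0j)]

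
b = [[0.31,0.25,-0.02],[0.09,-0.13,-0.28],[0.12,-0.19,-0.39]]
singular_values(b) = [0.55, 0.4, 0.0]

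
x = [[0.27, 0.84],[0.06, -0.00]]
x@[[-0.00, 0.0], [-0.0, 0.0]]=[[0.0,0.00],[0.0,0.0]]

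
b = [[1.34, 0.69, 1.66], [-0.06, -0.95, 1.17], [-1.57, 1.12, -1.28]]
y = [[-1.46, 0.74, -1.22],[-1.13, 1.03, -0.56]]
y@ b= [[-0.09,-3.08,0.0], [-0.7,-2.39,0.05]]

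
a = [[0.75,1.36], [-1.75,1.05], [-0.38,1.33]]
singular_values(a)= [2.38, 1.69]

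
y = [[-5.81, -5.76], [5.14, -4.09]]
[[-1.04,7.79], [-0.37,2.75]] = y @ [[0.04, -0.30], [0.14, -1.05]]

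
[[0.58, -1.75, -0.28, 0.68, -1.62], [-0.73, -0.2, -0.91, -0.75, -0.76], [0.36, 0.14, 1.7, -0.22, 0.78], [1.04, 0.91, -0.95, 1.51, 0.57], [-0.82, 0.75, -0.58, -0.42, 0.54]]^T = [[0.58, -0.73, 0.36, 1.04, -0.82], [-1.75, -0.20, 0.14, 0.91, 0.75], [-0.28, -0.91, 1.70, -0.95, -0.58], [0.68, -0.75, -0.22, 1.51, -0.42], [-1.62, -0.76, 0.78, 0.57, 0.54]]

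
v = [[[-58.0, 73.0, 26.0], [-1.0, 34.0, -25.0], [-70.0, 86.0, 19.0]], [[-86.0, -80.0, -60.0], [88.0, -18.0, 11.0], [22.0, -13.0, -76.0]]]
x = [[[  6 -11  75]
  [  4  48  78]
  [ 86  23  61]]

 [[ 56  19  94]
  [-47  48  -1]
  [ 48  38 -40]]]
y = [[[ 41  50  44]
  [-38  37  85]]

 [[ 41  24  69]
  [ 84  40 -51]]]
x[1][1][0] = -47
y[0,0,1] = 50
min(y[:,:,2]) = -51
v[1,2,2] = -76.0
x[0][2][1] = 23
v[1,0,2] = -60.0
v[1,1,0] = 88.0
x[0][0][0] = 6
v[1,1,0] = 88.0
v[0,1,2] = -25.0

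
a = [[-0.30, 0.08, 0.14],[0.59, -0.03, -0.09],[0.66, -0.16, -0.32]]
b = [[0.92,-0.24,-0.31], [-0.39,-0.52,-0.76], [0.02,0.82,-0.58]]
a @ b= [[-0.30, 0.15, -0.05], [0.55, -0.2, -0.11], [0.66, -0.34, 0.10]]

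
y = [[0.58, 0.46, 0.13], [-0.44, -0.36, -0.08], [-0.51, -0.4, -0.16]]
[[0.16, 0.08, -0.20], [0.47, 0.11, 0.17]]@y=[[0.16, 0.12, 0.05], [0.14, 0.11, 0.03]]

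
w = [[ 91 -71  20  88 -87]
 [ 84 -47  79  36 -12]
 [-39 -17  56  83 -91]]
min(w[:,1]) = -71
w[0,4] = -87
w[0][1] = -71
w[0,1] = -71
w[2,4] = -91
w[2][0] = -39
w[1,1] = -47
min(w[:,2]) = 20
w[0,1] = -71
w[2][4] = -91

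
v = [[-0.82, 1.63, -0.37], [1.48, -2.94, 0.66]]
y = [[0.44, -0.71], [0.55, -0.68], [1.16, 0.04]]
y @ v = [[-1.41,2.8,-0.63], [-1.46,2.9,-0.65], [-0.89,1.77,-0.4]]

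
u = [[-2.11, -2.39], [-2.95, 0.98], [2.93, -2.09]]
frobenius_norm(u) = 5.73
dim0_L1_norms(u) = [7.99, 5.46]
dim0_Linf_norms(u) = [2.95, 2.39]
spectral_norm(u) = 4.80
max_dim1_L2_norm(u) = 3.6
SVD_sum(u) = [[-1.19, 0.39],[-2.95, 0.98],[3.26, -1.08]] + [[-0.92,-2.78], [0.00,0.00], [-0.33,-1.01]]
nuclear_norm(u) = 7.92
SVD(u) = [[-0.26, 0.94],[-0.65, -0.00],[0.72, 0.34]] @ diag([4.801329811062378, 3.118867109288835]) @ [[0.95, -0.31], [-0.31, -0.95]]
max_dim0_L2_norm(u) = 4.66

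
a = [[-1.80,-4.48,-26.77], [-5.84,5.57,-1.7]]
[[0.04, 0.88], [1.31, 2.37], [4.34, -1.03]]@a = [[-5.21, 4.72, -2.57], [-16.20, 7.33, -39.1], [-1.8, -25.18, -114.43]]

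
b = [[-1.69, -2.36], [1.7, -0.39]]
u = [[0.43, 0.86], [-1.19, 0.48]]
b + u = [[-1.26, -1.50],[0.51, 0.09]]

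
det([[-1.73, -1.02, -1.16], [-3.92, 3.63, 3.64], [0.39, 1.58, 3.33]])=-16.898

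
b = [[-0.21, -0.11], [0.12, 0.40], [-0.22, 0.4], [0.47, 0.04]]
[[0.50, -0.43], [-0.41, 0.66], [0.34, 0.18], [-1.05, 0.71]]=b @[[-2.20,1.4], [-0.36,1.23]]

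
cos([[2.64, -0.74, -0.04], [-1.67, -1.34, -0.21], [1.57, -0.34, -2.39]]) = [[-0.91, 0.15, -0.03], [0.41, -0.13, -0.19], [-0.10, -0.04, -0.73]]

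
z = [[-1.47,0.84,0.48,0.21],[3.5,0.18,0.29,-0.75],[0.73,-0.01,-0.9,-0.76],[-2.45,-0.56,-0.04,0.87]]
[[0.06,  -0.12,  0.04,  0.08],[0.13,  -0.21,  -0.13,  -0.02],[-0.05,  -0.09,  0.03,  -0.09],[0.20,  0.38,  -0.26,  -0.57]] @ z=[[-0.68, -0.02, -0.05, 0.14], [-0.97, 0.08, 0.12, 0.27], [0.0, -0.01, -0.07, -0.04], [2.24, 0.56, 0.46, -0.54]]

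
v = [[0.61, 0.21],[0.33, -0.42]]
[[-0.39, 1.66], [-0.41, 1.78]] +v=[[0.22, 1.87], [-0.08, 1.36]]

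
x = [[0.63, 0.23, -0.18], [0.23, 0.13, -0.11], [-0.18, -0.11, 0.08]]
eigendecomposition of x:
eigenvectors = [[0.89, 0.46, -0.01], [0.36, -0.68, 0.63], [-0.28, 0.57, 0.77]]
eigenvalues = [0.78, 0.07, -0.01]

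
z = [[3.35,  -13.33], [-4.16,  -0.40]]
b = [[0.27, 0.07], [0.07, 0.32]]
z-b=[[3.08, -13.4], [-4.23, -0.72]]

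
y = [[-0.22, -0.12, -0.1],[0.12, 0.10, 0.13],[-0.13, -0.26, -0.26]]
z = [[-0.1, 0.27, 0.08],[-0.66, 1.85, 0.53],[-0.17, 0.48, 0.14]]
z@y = [[0.04, 0.02, 0.02], [0.3, 0.13, 0.17], [0.08, 0.03, 0.04]]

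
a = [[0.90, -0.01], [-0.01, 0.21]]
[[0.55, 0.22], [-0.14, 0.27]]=a@[[0.6, 0.26], [-0.62, 1.28]]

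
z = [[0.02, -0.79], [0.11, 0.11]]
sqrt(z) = [[0.37, -0.93], [0.13, 0.48]]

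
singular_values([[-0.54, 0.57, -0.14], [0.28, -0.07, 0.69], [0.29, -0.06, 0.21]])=[1.0, 0.56, 0.12]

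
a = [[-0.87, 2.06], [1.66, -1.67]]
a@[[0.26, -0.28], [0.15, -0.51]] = [[0.08,-0.81], [0.18,0.39]]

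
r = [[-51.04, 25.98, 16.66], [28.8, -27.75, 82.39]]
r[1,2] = 82.39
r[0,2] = 16.66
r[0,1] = 25.98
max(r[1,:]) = 82.39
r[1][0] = 28.8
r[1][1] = -27.75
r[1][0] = 28.8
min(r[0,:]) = -51.04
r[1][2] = 82.39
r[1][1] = -27.75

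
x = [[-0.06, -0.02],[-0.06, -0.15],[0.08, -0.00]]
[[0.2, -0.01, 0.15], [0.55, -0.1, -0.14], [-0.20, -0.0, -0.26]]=x @ [[-2.53, -0.04, -3.22], [-2.63, 0.71, 2.23]]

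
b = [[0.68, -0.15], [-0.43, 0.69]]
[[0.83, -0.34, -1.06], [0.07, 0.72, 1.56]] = b @ [[1.44, -0.31, -1.23], [1.00, 0.85, 1.5]]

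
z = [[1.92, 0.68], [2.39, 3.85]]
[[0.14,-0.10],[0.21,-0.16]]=z @ [[0.07,-0.05], [0.01,-0.01]]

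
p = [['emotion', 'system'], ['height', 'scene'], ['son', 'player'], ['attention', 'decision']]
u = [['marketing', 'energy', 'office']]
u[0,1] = 'energy'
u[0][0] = 'marketing'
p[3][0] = 'attention'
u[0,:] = ['marketing', 'energy', 'office']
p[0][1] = 'system'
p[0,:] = ['emotion', 'system']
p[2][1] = 'player'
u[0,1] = 'energy'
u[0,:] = ['marketing', 'energy', 'office']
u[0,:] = ['marketing', 'energy', 'office']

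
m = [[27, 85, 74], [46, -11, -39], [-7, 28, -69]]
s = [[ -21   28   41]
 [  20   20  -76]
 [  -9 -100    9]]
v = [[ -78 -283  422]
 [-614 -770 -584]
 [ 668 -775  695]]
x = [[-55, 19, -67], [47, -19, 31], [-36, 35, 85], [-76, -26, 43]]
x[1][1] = -19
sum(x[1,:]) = 59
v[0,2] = 422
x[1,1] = -19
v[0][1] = -283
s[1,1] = 20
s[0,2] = 41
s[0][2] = 41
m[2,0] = -7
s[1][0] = 20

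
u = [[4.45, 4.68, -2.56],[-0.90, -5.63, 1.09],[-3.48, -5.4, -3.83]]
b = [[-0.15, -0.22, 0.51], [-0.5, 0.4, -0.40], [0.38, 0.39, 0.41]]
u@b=[[-3.98, -0.11, -0.65], [3.36, -1.63, 2.24], [1.77, -2.89, -1.19]]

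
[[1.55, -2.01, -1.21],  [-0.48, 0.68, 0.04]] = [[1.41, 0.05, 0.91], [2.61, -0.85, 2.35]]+[[0.14, -2.06, -2.12],  [-3.09, 1.53, -2.31]]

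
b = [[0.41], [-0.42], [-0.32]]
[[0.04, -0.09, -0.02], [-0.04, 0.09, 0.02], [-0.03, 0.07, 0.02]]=b@ [[0.1, -0.22, -0.05]]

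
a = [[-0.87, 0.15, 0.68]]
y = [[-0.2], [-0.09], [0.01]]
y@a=[[0.17, -0.03, -0.14], [0.08, -0.01, -0.06], [-0.01, 0.0, 0.01]]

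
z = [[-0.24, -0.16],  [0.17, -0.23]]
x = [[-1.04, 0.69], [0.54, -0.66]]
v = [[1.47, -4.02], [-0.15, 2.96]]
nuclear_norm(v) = 5.88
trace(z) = -0.47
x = v @ z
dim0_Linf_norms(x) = [1.04, 0.69]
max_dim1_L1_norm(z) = 0.4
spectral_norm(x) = 1.50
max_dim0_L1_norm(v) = 6.98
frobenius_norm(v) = 5.21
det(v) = 3.75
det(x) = 0.31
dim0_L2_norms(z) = [0.29, 0.28]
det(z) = 0.08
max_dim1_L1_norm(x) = 1.73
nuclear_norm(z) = 0.57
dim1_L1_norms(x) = [1.73, 1.2]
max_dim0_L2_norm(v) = 4.99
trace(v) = 4.43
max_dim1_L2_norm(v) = 4.28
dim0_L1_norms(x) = [1.58, 1.35]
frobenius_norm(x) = 1.51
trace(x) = -1.70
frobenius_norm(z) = 0.41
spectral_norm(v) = 5.16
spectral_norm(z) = 0.29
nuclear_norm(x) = 1.71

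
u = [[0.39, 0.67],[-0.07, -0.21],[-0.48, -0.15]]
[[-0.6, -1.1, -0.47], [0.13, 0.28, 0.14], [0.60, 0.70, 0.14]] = u @ [[-1.19, -1.15, -0.09], [-0.20, -0.97, -0.65]]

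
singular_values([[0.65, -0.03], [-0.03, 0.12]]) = [0.65, 0.12]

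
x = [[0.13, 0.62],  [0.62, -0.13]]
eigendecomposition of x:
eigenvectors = [[0.78, -0.63], [0.63, 0.78]]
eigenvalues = [0.63, -0.63]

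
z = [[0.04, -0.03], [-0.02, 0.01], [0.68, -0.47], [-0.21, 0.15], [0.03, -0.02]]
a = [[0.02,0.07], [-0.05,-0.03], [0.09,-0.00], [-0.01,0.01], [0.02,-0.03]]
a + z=[[0.06, 0.04], [-0.07, -0.02], [0.77, -0.47], [-0.22, 0.16], [0.05, -0.05]]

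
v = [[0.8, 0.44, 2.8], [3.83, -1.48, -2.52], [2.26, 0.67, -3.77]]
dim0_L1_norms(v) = [6.89, 2.59, 9.09]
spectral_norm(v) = 6.43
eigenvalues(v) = [2.36, -4.09, -2.71]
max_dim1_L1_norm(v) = 7.83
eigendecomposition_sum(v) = [[1.82,0.33,0.69],[1.28,0.23,0.49],[0.81,0.15,0.31]] + [[-1.17, -0.8, 3.88], [3.19, 2.18, -10.60], [1.54, 1.05, -5.11]] + [[0.15, 0.91, -1.77], [-0.64, -3.89, 7.60], [-0.09, -0.53, 1.03]]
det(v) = 26.21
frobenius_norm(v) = 7.19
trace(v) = -4.45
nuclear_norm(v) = 10.73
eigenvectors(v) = [[-0.77, -0.31, 0.23], [-0.54, 0.86, -0.97], [-0.34, 0.41, -0.13]]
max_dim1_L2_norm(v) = 4.82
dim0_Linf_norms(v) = [3.83, 1.48, 3.77]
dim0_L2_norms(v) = [4.52, 1.68, 5.33]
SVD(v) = [[0.27, 0.77, 0.57], [-0.7, 0.57, -0.44], [-0.66, -0.28, 0.69]] @ diag([6.427045719649081, 2.890486161825919, 1.4109830140130228]) @ [[-0.62, 0.11, 0.78], [0.75, -0.24, 0.62], [0.26, 0.96, 0.07]]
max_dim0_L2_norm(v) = 5.33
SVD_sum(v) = [[-1.07, 0.19, 1.36], [2.76, -0.49, -3.50], [2.62, -0.47, -3.32]] + [[1.66, -0.53, 1.39], [1.23, -0.39, 1.02], [-0.61, 0.20, -0.51]] + [[0.21, 0.78, 0.05], [-0.16, -0.59, -0.04], [0.25, 0.94, 0.06]]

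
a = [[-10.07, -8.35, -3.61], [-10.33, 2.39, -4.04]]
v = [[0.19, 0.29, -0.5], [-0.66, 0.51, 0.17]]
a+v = [[-9.88, -8.06, -4.11], [-10.99, 2.90, -3.87]]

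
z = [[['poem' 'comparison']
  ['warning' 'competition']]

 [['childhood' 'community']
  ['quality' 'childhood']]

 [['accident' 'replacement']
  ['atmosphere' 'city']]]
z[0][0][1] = 'comparison'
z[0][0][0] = 'poem'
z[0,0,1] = 'comparison'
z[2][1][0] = 'atmosphere'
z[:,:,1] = [['comparison', 'competition'], ['community', 'childhood'], ['replacement', 'city']]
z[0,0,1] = 'comparison'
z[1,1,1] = 'childhood'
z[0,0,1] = 'comparison'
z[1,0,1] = 'community'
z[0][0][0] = 'poem'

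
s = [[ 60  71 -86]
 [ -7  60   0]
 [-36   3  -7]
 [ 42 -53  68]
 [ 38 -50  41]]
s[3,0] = 42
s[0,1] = 71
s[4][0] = 38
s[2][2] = -7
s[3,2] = 68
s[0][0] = 60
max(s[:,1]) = 71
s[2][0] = -36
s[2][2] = -7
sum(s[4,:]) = 29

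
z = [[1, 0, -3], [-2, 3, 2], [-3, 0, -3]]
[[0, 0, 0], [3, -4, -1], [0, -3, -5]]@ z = [[0, 0, 0], [14, -12, -14], [21, -9, 9]]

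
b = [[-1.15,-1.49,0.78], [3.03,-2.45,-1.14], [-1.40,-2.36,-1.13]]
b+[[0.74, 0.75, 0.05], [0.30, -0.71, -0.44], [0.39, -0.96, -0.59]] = [[-0.41, -0.74, 0.83],[3.33, -3.16, -1.58],[-1.01, -3.32, -1.72]]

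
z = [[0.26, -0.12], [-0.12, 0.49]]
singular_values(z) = [0.54, 0.21]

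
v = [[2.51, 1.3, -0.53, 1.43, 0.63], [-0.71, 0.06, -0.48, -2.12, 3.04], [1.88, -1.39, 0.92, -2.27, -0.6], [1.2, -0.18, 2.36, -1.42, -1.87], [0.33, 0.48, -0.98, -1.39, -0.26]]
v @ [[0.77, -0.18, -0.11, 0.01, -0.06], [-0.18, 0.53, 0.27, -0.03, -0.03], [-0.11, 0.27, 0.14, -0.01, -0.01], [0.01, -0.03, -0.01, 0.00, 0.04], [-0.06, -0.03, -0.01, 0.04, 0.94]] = [[1.73,0.03,-0.02,0.02,0.47], [-0.71,0.00,0.02,0.12,2.82], [1.61,-0.74,-0.42,0.03,-0.74], [0.79,0.42,0.18,-0.08,-1.9], [0.28,-0.02,-0.03,-0.01,-0.32]]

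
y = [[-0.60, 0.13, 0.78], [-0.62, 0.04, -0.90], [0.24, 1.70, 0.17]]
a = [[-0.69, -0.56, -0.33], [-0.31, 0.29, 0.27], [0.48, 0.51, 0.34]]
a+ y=[[-1.29, -0.43, 0.45], [-0.93, 0.33, -0.63], [0.72, 2.21, 0.51]]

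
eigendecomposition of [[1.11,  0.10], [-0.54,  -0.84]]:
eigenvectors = [[0.96, -0.05],[-0.27, 1.00]]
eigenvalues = [1.08, -0.81]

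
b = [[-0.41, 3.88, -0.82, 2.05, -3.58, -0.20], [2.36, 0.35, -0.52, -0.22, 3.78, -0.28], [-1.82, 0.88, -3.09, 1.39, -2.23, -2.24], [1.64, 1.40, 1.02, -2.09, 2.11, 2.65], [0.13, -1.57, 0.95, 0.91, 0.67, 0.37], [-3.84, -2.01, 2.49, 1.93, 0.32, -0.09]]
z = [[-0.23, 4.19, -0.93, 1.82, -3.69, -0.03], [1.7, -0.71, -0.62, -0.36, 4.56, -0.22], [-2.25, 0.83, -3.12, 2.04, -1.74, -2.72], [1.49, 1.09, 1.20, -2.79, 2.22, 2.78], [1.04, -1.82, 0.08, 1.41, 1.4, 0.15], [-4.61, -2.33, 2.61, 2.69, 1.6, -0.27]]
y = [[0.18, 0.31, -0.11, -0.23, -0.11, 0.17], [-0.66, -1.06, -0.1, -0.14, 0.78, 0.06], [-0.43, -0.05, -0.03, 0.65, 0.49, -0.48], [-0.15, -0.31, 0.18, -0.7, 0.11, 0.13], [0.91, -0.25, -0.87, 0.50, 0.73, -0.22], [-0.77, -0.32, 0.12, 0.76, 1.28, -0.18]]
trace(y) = -1.06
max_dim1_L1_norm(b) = 11.65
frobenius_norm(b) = 11.58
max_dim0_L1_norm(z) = 15.21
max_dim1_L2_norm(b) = 5.74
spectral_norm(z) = 8.84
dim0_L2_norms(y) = [1.45, 1.22, 0.91, 1.35, 1.74, 0.6]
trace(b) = -4.66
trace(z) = -5.72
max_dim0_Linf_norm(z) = 4.61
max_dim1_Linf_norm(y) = 1.28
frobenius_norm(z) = 12.93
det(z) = 1328.72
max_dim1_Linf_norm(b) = 3.88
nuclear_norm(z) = 26.59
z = y + b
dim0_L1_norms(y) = [3.1, 2.3, 1.41, 2.98, 3.5, 1.24]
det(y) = -0.09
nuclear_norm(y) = 5.99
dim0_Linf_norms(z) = [4.61, 4.19, 3.12, 2.79, 4.56, 2.78]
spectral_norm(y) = 2.31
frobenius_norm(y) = 3.10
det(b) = 599.68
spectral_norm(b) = 8.23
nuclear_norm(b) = 23.51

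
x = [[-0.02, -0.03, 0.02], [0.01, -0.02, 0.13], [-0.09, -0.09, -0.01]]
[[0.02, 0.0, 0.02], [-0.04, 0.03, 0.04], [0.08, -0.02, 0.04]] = x @ [[-0.46,0.18,-0.1], [-0.41,-0.02,-0.41], [-0.30,0.25,0.22]]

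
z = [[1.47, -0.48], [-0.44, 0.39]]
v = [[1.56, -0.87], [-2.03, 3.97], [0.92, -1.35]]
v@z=[[2.68, -1.09], [-4.73, 2.52], [1.95, -0.97]]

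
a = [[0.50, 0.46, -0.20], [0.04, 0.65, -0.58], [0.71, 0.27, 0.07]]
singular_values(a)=[1.15, 0.72, 0.0]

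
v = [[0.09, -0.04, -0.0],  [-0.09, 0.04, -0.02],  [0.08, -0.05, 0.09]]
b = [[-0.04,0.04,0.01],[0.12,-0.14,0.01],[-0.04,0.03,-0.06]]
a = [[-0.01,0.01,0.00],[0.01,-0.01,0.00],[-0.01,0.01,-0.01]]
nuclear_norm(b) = 0.26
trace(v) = 0.22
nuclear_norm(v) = 0.25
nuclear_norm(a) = 0.03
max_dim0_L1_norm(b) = 0.21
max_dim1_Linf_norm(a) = 0.01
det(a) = 0.00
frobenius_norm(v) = 0.19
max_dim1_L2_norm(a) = 0.02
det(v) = -0.00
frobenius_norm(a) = 0.03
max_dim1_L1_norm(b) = 0.27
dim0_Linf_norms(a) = [0.01, 0.01, 0.01]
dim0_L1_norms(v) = [0.26, 0.13, 0.11]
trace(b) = -0.24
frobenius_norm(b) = 0.21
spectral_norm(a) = 0.03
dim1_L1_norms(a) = [0.02, 0.02, 0.03]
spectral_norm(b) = 0.20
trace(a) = -0.03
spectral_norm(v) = 0.18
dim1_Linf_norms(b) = [0.04, 0.14, 0.06]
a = v @ b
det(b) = -0.00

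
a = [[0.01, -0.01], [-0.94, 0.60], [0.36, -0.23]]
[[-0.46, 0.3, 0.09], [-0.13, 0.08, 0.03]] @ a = [[-0.25, 0.16], [-0.07, 0.04]]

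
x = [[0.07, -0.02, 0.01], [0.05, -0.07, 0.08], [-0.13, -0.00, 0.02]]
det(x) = 0.00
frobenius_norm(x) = 0.19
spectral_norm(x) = 0.16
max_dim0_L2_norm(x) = 0.16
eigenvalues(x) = [(0.07+0j), (-0.02+0j), (-0.02-0j)]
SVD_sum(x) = [[0.07, -0.02, 0.01], [0.08, -0.02, 0.02], [-0.11, 0.03, -0.02]] + [[0.0, 0.0, -0.0], [-0.03, -0.05, 0.06], [-0.02, -0.03, 0.04]] + [[-0.00,-0.0,-0.0], [0.0,0.0,0.00], [-0.0,-0.0,-0.0]]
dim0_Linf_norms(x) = [0.13, 0.07, 0.08]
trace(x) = 0.02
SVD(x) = [[-0.45, 0.03, 0.89], [-0.50, -0.83, -0.23], [0.74, -0.55, 0.39]] @ diag([0.16165881228399023, 0.10178806901363875, 0.0023701091545154365]) @ [[-0.94, 0.27, -0.19], [0.31, 0.57, -0.76], [-0.1, -0.78, -0.62]]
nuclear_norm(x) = 0.27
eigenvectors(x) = [[(-0.31+0j), -0.14-0.00j, -0.14+0.00j], [(0.39+0j), (-0.89+0j), -0.89-0.00j], [(0.87+0j), (-0.43-0.05j), -0.43+0.05j]]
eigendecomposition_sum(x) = [[(0.05-0j), (-0.01+0j), (-0+0j)], [-0.07+0.00j, 0.01+0.00j, 0j], [-0.14+0.00j, 0.02+0.00j, 0.01+0.00j]] + [[(0.01+0.06j), -0.01-0.02j, 0.01+0.03j], [(0.06+0.36j), -0.04-0.15j, (0.04+0.2j)], [0.01+0.17j, -0.01-0.07j, (0.01+0.1j)]] + [[0.01-0.06j, -0.01+0.02j, (0.01-0.03j)], [0.06-0.36j, -0.04+0.15j, 0.04-0.20j], [0.01-0.17j, (-0.01+0.07j), 0.01-0.10j]]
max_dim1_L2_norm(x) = 0.13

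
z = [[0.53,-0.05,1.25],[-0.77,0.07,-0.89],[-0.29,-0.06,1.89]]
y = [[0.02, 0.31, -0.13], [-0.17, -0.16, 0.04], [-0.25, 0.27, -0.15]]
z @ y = [[-0.29, 0.51, -0.26], [0.2, -0.49, 0.24], [-0.47, 0.43, -0.25]]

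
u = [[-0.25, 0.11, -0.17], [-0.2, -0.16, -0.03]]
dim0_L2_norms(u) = [0.32, 0.19, 0.17]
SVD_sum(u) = [[-0.27,0.01,-0.14], [-0.17,0.00,-0.08]] + [[0.02, 0.10, -0.03],[-0.03, -0.16, 0.05]]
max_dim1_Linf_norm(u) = 0.25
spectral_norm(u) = 0.36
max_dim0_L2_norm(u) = 0.32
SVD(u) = [[-0.85, -0.53], [-0.53, 0.85]] @ diag([0.3561110347266848, 0.20780984323628626]) @ [[0.89, -0.03, 0.45], [-0.18, -0.93, 0.31]]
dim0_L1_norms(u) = [0.45, 0.27, 0.2]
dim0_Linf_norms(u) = [0.25, 0.16, 0.17]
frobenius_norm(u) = 0.41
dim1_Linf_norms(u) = [0.25, 0.2]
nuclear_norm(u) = 0.56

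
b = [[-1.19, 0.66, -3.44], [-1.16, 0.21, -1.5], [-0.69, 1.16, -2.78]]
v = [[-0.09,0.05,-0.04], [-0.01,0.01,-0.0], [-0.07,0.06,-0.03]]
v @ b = [[0.08, -0.10, 0.35], [0.00, -0.00, 0.02], [0.03, -0.07, 0.23]]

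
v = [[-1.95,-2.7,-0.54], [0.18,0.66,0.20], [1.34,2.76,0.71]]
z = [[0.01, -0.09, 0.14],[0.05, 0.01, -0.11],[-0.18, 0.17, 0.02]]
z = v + [[1.96, 2.61, 0.68], [-0.13, -0.65, -0.31], [-1.52, -2.59, -0.69]]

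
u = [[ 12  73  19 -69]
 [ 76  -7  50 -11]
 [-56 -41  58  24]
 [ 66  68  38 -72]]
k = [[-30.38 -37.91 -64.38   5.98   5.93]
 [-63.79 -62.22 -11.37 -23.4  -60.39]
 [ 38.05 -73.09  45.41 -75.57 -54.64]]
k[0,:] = [-30.38, -37.91, -64.38, 5.98, 5.93]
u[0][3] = -69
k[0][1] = -37.91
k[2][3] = -75.57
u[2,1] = -41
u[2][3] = 24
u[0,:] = [12, 73, 19, -69]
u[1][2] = 50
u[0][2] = 19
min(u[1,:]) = -11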